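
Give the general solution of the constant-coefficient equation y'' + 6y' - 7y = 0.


Characteristic equation: r² + 6r - 7 = 0.
Factor: (r - 1)(r + 7) = 0 ⇒ r = 1, -7 (distinct real).
General solution: y = C₁e^(x) + C₂e^(-7x).


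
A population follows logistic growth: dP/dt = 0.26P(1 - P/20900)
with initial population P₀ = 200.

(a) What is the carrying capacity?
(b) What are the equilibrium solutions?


Logistic ODE dP/dt = 0.26P(1 - P/20900) has equilibria where dP/dt = 0, i.e. P = 0 or P = 20900.
The coefficient (1 - P/K) = 0 when P = K, identifying K = 20900 as the carrying capacity.
(a) K = 20900; (b) equilibria P = 0 and P = 20900.


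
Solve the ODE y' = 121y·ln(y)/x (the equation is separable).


Separate: dy/[y ln(y)] = 121 dx/x.
Substitute u = ln(y): du/u = 121 dx/x.
Integrate: ln|ln(y)| = 121ln|x| + C₀, hence ln(y) = C·x^121.


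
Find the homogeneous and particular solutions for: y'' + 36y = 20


Homogeneous part: r² + 36 = 0 ⇒ r = ±6i, so y_h = C₁cos(6x) + C₂sin(6x).
Try constant y_p = A; plug in: 36A = 20 ⇒ A = 5/9.
General solution: y = C₁cos(6x) + C₂sin(6x) + 5/9.


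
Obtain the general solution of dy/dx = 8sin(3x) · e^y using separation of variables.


Separate: e^(-y) dy = 8sin(3x) dx.
Integrate: -e^(-y) = -(8/3)cos(3x) + C₀.
Rearrange: e^(-y) = (8/3)cos(3x) + C.


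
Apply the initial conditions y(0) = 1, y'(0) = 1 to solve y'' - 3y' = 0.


Characteristic roots of r² - 3r = 0 are 0, 3.
General solution y = c₁ + c₂ e^(3x).
Apply y(0) = 1: c₁ + c₂ = 1. Apply y'(0) = 1: 0 c₁ + 3 c₂ = 1.
Solve: c₁ = 2/3, c₂ = 1/3.
Particular solution: y = 2/3 + (1/3)e^(3x).


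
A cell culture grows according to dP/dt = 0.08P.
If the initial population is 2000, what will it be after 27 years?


The ODE dP/dt = 0.08P has solution P(t) = P(0)e^(0.08t).
Substitute P(0) = 2000 and t = 27: P(27) = 2000 e^(2.16) ≈ 17342.


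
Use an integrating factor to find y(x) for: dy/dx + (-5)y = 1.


P(x) = -5 ⇒ μ = e^(-5x).
(μ y)' = e^(-5x) ⇒ μ y = -(1/5)e^(-5x) + C.
Divide by μ: y = -1/5 + Ce^(5x).


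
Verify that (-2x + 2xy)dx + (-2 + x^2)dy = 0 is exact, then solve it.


Check exactness: ∂M/∂y = 2x and ∂N/∂x = 2x; equal, so the equation is exact.
Integrate M with respect to x (treating y as constant): ∫M dx = -x^2 + x^2y + h(y).
Differentiate w.r.t. y and set equal to N: the x-dependent terms already match, leaving h'(y) = -2. Integrate: h(y) = -2y.
So F(x,y) = -x^2 - 2y + x^2y.
General solution: -x^2 - 2y + x^2y = C.


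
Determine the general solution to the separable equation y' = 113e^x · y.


Separate variables: dy/y = 113e^x dx.
Integrate: ln|y| = 113e^x + C₀.
Exponentiate: y = Ce^(113e^x).


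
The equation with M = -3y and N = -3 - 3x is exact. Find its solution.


Check exactness: ∂M/∂y = -3 and ∂N/∂x = -3; equal, so the equation is exact.
Integrate M with respect to x (treating y as constant): ∫M dx = -3xy + h(y).
Differentiate w.r.t. y and set equal to N: the x-dependent terms already match, leaving h'(y) = -3. Integrate: h(y) = -3y.
So F(x,y) = -3y - 3xy.
General solution: -3y - 3xy = C.


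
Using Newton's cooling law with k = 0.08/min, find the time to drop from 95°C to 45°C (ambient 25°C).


From T(t) = T_a + (T₀ - T_a)e^(-kt), set T(t) = 45:
(45 - 25) / (95 - 25) = e^(-0.08t), so t = -ln(0.286)/0.08 ≈ 15.7 minutes.


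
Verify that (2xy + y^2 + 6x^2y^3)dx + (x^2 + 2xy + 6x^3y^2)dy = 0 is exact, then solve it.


Check exactness: ∂M/∂y = 2x + 2y + 18x^2y^2 and ∂N/∂x = 2x + 2y + 18x^2y^2; equal, so the equation is exact.
Integrate M with respect to x (treating y as constant): ∫M dx = x^2y + xy^2 + 2x^3y^3 + h(y).
Differentiate w.r.t. y and set equal to N: all terms match, so h'(y) = 0 and h is a constant absorbed into C.
General solution: x^2y + xy^2 + 2x^3y^3 = C.


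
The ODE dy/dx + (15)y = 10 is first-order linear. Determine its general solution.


P(x) = 15, Q(x) = 10; integrating factor μ = e^(15x).
(μ y)' = 10e^(15x) ⇒ μ y = (2/3)e^(15x) + C.
Divide by μ: y = 2/3 + Ce^(-15x).


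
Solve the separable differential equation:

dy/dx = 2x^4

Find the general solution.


Integrate both sides with respect to x: y = ∫ 2x^4 dx = (2/5)x^5 + C.


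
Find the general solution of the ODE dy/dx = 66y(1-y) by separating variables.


Separate: dy/[y(1-y)] = 66 dx.
Partial fractions: 1/[y(1-y)] = 1/y + 1/(1-y).
Integrate: ln|y/(1-y)| = 66x + C₀.
Solve for y: y = 1/(1 + Ce^(-66x)).


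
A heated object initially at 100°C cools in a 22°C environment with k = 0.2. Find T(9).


Newton's law: dT/dt = -k(T - T_a) has solution T(t) = T_a + (T₀ - T_a)e^(-kt).
Plug in T_a = 22, T₀ = 100, k = 0.2, t = 9: T(9) = 22 + (78)e^(-1.80) ≈ 34.9°C.


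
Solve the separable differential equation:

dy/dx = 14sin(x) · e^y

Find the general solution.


Separate: e^(-y) dy = 14sin(x) dx.
Integrate: -e^(-y) = -14cos(x) + C₀.
Rearrange: e^(-y) = 14cos(x) + C.


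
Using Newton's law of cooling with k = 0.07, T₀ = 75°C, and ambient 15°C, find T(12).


Newton's law: dT/dt = -k(T - T_a) has solution T(t) = T_a + (T₀ - T_a)e^(-kt).
Plug in T_a = 15, T₀ = 75, k = 0.07, t = 12: T(12) = 15 + (60)e^(-0.84) ≈ 40.9°C.


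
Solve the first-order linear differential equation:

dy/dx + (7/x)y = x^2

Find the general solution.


P(x) = 7/x ⇒ μ = x^7.
(x^7 y)' = x^7·x^2 = x^9.
Integrate: x^7 y = x^10/(10) + C.
Solve for y: y = (1/10)x^3 + C/x^7.


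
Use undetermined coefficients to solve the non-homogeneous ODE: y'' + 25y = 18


Homogeneous part: r² + 25 = 0 ⇒ r = ±5i, so y_h = C₁cos(5x) + C₂sin(5x).
Try constant y_p = A; plug in: 25A = 18 ⇒ A = 18/25.
General solution: y = C₁cos(5x) + C₂sin(5x) + 18/25.


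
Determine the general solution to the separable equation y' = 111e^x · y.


Separate variables: dy/y = 111e^x dx.
Integrate: ln|y| = 111e^x + C₀.
Exponentiate: y = Ce^(111e^x).


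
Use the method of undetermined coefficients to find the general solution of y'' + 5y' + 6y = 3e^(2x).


Characteristic roots of r² + 5r + 6 = 0 are -3, -2.
y_h = C₁e^(-3x) + C₂e^(-2x).
Forcing exponent 2 is not a characteristic root; try y_p = Ae^(2x).
Substitute: A·(4 + (5)·2 + (6)) = A·20 = 3, so A = 3/20.
General solution: y = C₁e^(-3x) + C₂e^(-2x) + (3/20)e^(2x).


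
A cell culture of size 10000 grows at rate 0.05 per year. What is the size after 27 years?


The ODE dP/dt = 0.05P has solution P(t) = P(0)e^(0.05t).
Substitute P(0) = 10000 and t = 27: P(27) = 10000 e^(1.35) ≈ 38574.


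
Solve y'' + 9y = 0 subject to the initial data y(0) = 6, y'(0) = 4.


Characteristic roots of r² + 9 = 0 are ±3i, so y = C₁cos(3x) + C₂sin(3x).
Apply y(0) = 6: C₁ = 6. Differentiate and apply y'(0) = 4: 3·C₂ = 4, so C₂ = 4/3.
Particular solution: y = 6cos(3x) + (4/3)sin(3x).


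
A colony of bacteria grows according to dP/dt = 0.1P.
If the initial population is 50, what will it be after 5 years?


The ODE dP/dt = 0.1P has solution P(t) = P(0)e^(0.1t).
Substitute P(0) = 50 and t = 5: P(5) = 50 e^(0.50) ≈ 82.


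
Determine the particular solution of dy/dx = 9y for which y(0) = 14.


General solution of y' = 9y is y = Ce^(9x).
Apply y(0) = 14: C = 14.
Particular solution: y = 14e^(9x).


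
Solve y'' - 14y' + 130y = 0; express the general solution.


Characteristic equation: r² - 14r + 130 = 0.
Discriminant is negative; roots r = 7 ± 9i (complex conjugate pair).
General solution uses e^(α x)(C₁ cos(β x) + C₂ sin(β x)): y = e^(7x)(C₁cos(9x) + C₂sin(9x)).


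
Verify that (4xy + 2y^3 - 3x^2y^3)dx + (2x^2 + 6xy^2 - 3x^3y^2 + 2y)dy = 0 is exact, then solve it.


Check exactness: ∂M/∂y = 4x + 6y^2 - 9x^2y^2 and ∂N/∂x = 4x + 6y^2 - 9x^2y^2; equal, so the equation is exact.
Integrate M with respect to x (treating y as constant): ∫M dx = 2x^2y + 2xy^3 - x^3y^3 + h(y).
Differentiate w.r.t. y and set equal to N: the x-dependent terms already match, leaving h'(y) = 2y. Integrate: h(y) = y^2.
So F(x,y) = 2x^2y + 2xy^3 - x^3y^3 + y^2.
General solution: 2x^2y + 2xy^3 - x^3y^3 + y^2 = C.


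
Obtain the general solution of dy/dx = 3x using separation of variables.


Integrate both sides with respect to x: y = ∫ 3x dx = (3/2)x^2 + C.


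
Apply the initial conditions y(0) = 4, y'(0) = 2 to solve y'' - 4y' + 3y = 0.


Characteristic roots of r² - 4r + 3 = 0 are 3, 1.
General solution y = c₁ e^(3x) + c₂ e^(x).
Apply y(0) = 4: c₁ + c₂ = 4. Apply y'(0) = 2: 3 c₁ + 1 c₂ = 2.
Solve: c₁ = -1, c₂ = 5.
Particular solution: y = -e^(3x) + 5e^(x).


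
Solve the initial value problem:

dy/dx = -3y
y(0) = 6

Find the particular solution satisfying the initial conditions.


General solution of y' = -3y is y = Ce^(-3x).
Apply y(0) = 6: C = 6.
Particular solution: y = 6e^(-3x).


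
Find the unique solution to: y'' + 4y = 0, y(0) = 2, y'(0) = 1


Characteristic roots of r² + 4 = 0 are ±2i, so y = C₁cos(2x) + C₂sin(2x).
Apply y(0) = 2: C₁ = 2. Differentiate and apply y'(0) = 1: 2·C₂ = 1, so C₂ = 1/2.
Particular solution: y = 2cos(2x) + (1/2)sin(2x).


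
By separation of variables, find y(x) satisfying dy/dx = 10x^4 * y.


Separate variables: dy/y = 10x^4 dx.
Integrate: ln|y| = 2x^5 + C₀.
Exponentiate: y = Ce^(2x^5).


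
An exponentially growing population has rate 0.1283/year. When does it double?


Exponential growth: P(t) = P₀ e^(0.1283t). Set P(t)/P₀ = 2: e^(0.1283t) = 2.
Solve: t = ln(2)/0.1283 ≈ 5.40 years.


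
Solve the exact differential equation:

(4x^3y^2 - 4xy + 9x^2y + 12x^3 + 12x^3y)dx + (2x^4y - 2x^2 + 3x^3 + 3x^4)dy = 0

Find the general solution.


Check exactness: ∂M/∂y = 8x^3y - 4x + 9x^2 + 12x^3 and ∂N/∂x = 8x^3y - 4x + 9x^2 + 12x^3; equal, so the equation is exact.
Integrate M with respect to x (treating y as constant): ∫M dx = x^4y^2 - 2x^2y + 3x^3y + 3x^4 + 3x^4y + h(y).
Differentiate w.r.t. y and set equal to N: all terms match, so h'(y) = 0 and h is a constant absorbed into C.
General solution: x^4y^2 - 2x^2y + 3x^3y + 3x^4 + 3x^4y = C.


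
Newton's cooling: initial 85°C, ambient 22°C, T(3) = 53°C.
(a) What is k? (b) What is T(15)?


Newton's law: T(t) = T_a + (T₀ - T_a)e^(-kt).
(a) Use T(3) = 53: (53 - 22)/(85 - 22) = e^(-k·3), so k = -ln(0.492)/3 ≈ 0.2364.
(b) Apply k to t = 15: T(15) = 22 + (63)e^(-3.546) ≈ 23.8°C.


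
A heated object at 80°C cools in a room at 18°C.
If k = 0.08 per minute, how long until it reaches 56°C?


From T(t) = T_a + (T₀ - T_a)e^(-kt), set T(t) = 56:
(56 - 18) / (80 - 18) = e^(-0.08t), so t = -ln(0.613)/0.08 ≈ 6.1 minutes.


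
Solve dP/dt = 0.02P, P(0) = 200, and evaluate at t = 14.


The ODE dP/dt = 0.02P has solution P(t) = P(0)e^(0.02t).
Substitute P(0) = 200 and t = 14: P(14) = 200 e^(0.28) ≈ 265.


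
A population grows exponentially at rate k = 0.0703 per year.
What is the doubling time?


Exponential growth: P(t) = P₀ e^(0.0703t). Set P(t)/P₀ = 2: e^(0.0703t) = 2.
Solve: t = ln(2)/0.0703 ≈ 9.86 years.


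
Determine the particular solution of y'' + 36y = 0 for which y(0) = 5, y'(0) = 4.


Characteristic roots of r² + 36 = 0 are ±6i, so y = C₁cos(6x) + C₂sin(6x).
Apply y(0) = 5: C₁ = 5. Differentiate and apply y'(0) = 4: 6·C₂ = 4, so C₂ = 2/3.
Particular solution: y = 5cos(6x) + (2/3)sin(6x).


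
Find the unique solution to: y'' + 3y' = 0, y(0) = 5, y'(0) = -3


Characteristic roots of r² + 3r = 0 are -3, 0.
General solution y = c₁ e^(-3x) + c₂.
Apply y(0) = 5: c₁ + c₂ = 5. Apply y'(0) = -3: -3 c₁ + 0 c₂ = -3.
Solve: c₁ = 1, c₂ = 4.
Particular solution: y = e^(-3x) + 4.


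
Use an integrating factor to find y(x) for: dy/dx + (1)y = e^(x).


P(x) = 1 ⇒ μ = e^(x).
(μ y)' = e^(2x) ⇒ μ y = e^(2x)/2 + C.
Divide by μ: y = (1/2)e^(x) + Ce^(-x).


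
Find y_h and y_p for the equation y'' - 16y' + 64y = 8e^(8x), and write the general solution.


Characteristic polynomial (r - 8)² = 0; repeated root r = 8.
y_h = (C₁ + C₂x)e^(8x). Forcing matches the repeated root (resonance), so try y_p = Ax² e^(8x).
Substitute and solve for A: 2A = 8, so A = 4.
General solution: y = (C₁ + C₂x + 4x²)e^(8x).


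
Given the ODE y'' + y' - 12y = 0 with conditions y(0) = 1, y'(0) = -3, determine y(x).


Characteristic roots of r² + r - 12 = 0 are -4, 3.
General solution y = c₁ e^(-4x) + c₂ e^(3x).
Apply y(0) = 1: c₁ + c₂ = 1. Apply y'(0) = -3: -4 c₁ + 3 c₂ = -3.
Solve: c₁ = 6/7, c₂ = 1/7.
Particular solution: y = (6/7)e^(-4x) + (1/7)e^(3x).


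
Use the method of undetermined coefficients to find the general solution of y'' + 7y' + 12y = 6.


Characteristic roots of r² + 7r + 12 = 0 are -3, -4.
y_h = C₁e^(-3x) + C₂e^(-4x).
Constant forcing; try y_p = A. Then 12A = 6 ⇒ A = 1/2.
General solution: y = C₁e^(-3x) + C₂e^(-4x) + 1/2.


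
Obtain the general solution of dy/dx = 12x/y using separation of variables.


Separate variables: y dy = 12x dx.
Integrate both sides: y²/2 = 6x^2 + C₀.
Multiply by 2: y² = 12x^2 + C.


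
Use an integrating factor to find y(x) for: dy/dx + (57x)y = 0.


P(x) = 57x ⇒ μ = e^((57/2)x²).
Q(x) = 0 so μ y is constant: y = Ce^(-(57/2)x²).


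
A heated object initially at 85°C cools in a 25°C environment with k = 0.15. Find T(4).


Newton's law: dT/dt = -k(T - T_a) has solution T(t) = T_a + (T₀ - T_a)e^(-kt).
Plug in T_a = 25, T₀ = 85, k = 0.15, t = 4: T(4) = 25 + (60)e^(-0.60) ≈ 57.9°C.


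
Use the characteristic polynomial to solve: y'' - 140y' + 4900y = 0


Characteristic equation: r² - 140r + 4900 = 0, i.e. (r - 70)² = 0.
Repeated root r = 70; include an x factor for the second linearly independent solution.
General solution: y = (C₁ + C₂x)e^(70x).


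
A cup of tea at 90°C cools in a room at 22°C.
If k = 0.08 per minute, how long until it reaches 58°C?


From T(t) = T_a + (T₀ - T_a)e^(-kt), set T(t) = 58:
(58 - 22) / (90 - 22) = e^(-0.08t), so t = -ln(0.529)/0.08 ≈ 7.9 minutes.


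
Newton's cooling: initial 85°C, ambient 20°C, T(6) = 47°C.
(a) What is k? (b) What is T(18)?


Newton's law: T(t) = T_a + (T₀ - T_a)e^(-kt).
(a) Use T(6) = 47: (47 - 20)/(85 - 20) = e^(-k·6), so k = -ln(0.415)/6 ≈ 0.1464.
(b) Apply k to t = 18: T(18) = 20 + (65)e^(-2.636) ≈ 24.7°C.


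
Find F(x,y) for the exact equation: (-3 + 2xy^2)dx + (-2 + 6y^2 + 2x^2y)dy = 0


Check exactness: ∂M/∂y = 4xy and ∂N/∂x = 4xy; equal, so the equation is exact.
Integrate M with respect to x (treating y as constant): ∫M dx = -3x + x^2y^2 + h(y).
Differentiate w.r.t. y and set equal to N: the x-dependent terms already match, leaving h'(y) = -2 + 6y^2. Integrate: h(y) = -2y + 2y^3.
So F(x,y) = -2y + 2y^3 - 3x + x^2y^2.
General solution: -2y + 2y^3 - 3x + x^2y^2 = C.


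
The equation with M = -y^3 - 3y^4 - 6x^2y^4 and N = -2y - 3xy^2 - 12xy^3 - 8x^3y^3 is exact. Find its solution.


Check exactness: ∂M/∂y = -3y^2 - 12y^3 - 24x^2y^3 and ∂N/∂x = -3y^2 - 12y^3 - 24x^2y^3; equal, so the equation is exact.
Integrate M with respect to x (treating y as constant): ∫M dx = -xy^3 - 3xy^4 - 2x^3y^4 + h(y).
Differentiate w.r.t. y and set equal to N: the x-dependent terms already match, leaving h'(y) = -2y. Integrate: h(y) = -y^2.
So F(x,y) = -y^2 - xy^3 - 3xy^4 - 2x^3y^4.
General solution: -y^2 - xy^3 - 3xy^4 - 2x^3y^4 = C.


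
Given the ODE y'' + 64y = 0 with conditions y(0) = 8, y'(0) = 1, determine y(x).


Characteristic roots of r² + 64 = 0 are ±8i, so y = C₁cos(8x) + C₂sin(8x).
Apply y(0) = 8: C₁ = 8. Differentiate and apply y'(0) = 1: 8·C₂ = 1, so C₂ = 1/8.
Particular solution: y = 8cos(8x) + (1/8)sin(8x).


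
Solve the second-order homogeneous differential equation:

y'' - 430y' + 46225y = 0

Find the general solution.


Characteristic equation: r² - 430r + 46225 = 0, i.e. (r - 215)² = 0.
Repeated root r = 215; include an x factor for the second linearly independent solution.
General solution: y = (C₁ + C₂x)e^(215x).


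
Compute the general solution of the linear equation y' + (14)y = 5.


P(x) = 14, Q(x) = 5; integrating factor μ = e^(14x).
(μ y)' = 5e^(14x) ⇒ μ y = (5/14)e^(14x) + C.
Divide by μ: y = 5/14 + Ce^(-14x).


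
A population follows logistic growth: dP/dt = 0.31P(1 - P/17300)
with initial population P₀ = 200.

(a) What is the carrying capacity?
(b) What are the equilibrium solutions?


Logistic ODE dP/dt = 0.31P(1 - P/17300) has equilibria where dP/dt = 0, i.e. P = 0 or P = 17300.
The coefficient (1 - P/K) = 0 when P = K, identifying K = 17300 as the carrying capacity.
(a) K = 17300; (b) equilibria P = 0 and P = 17300.


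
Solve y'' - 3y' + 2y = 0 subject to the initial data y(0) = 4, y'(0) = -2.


Characteristic roots of r² - 3r + 2 = 0 are 1, 2.
General solution y = c₁ e^(x) + c₂ e^(2x).
Apply y(0) = 4: c₁ + c₂ = 4. Apply y'(0) = -2: 1 c₁ + 2 c₂ = -2.
Solve: c₁ = 10, c₂ = -6.
Particular solution: y = 10e^(x) - 6e^(2x).


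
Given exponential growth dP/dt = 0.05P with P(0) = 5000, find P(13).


The ODE dP/dt = 0.05P has solution P(t) = P(0)e^(0.05t).
Substitute P(0) = 5000 and t = 13: P(13) = 5000 e^(0.65) ≈ 9578.


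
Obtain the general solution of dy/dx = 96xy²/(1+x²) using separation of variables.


Separate: dy/y² = 96x/(1+x²) dx.
Integrate LHS: ∫ dy/y² = -1/y.
Integrate RHS via u = 1+x²: 48ln(1+x²) + C.
Result: -1/y = 48ln(1+x²) + C.


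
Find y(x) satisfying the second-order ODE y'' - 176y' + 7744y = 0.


Characteristic equation: r² - 176r + 7744 = 0, i.e. (r - 88)² = 0.
Repeated root r = 88; include an x factor for the second linearly independent solution.
General solution: y = (C₁ + C₂x)e^(88x).


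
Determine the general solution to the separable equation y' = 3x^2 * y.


Separate variables: dy/y = 3x^2 dx.
Integrate: ln|y| = x^3 + C₀.
Exponentiate: y = Ce^(x^3).


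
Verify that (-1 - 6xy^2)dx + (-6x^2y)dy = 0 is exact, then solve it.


Check exactness: ∂M/∂y = -12xy and ∂N/∂x = -12xy; equal, so the equation is exact.
Integrate M with respect to x (treating y as constant): ∫M dx = -x - 3x^2y^2 + h(y).
Differentiate w.r.t. y and set equal to N: all terms match, so h'(y) = 0 and h is a constant absorbed into C.
General solution: -x - 3x^2y^2 = C.


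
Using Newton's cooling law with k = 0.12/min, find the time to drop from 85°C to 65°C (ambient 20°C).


From T(t) = T_a + (T₀ - T_a)e^(-kt), set T(t) = 65:
(65 - 20) / (85 - 20) = e^(-0.12t), so t = -ln(0.692)/0.12 ≈ 3.1 minutes.


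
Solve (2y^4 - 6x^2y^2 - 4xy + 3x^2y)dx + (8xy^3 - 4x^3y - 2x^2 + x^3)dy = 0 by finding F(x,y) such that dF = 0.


Check exactness: ∂M/∂y = 8y^3 - 12x^2y - 4x + 3x^2 and ∂N/∂x = 8y^3 - 12x^2y - 4x + 3x^2; equal, so the equation is exact.
Integrate M with respect to x (treating y as constant): ∫M dx = 2xy^4 - 2x^3y^2 - 2x^2y + x^3y + h(y).
Differentiate w.r.t. y and set equal to N: all terms match, so h'(y) = 0 and h is a constant absorbed into C.
General solution: 2xy^4 - 2x^3y^2 - 2x^2y + x^3y = C.


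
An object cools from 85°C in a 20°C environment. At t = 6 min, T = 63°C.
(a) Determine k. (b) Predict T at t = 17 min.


Newton's law: T(t) = T_a + (T₀ - T_a)e^(-kt).
(a) Use T(6) = 63: (63 - 20)/(85 - 20) = e^(-k·6), so k = -ln(0.662)/6 ≈ 0.0689.
(b) Apply k to t = 17: T(17) = 20 + (65)e^(-1.171) ≈ 40.2°C.


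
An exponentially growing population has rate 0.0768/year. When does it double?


Exponential growth: P(t) = P₀ e^(0.0768t). Set P(t)/P₀ = 2: e^(0.0768t) = 2.
Solve: t = ln(2)/0.0768 ≈ 9.03 years.


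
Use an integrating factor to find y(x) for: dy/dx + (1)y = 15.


P(x) = 1, Q(x) = 15; integrating factor μ = e^(x).
(μ y)' = 15e^(x) ⇒ μ y = 15e^(x) + C.
Divide by μ: y = 15 + Ce^(-x).


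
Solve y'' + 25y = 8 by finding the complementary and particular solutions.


Homogeneous part: r² + 25 = 0 ⇒ r = ±5i, so y_h = C₁cos(5x) + C₂sin(5x).
Try constant y_p = A; plug in: 25A = 8 ⇒ A = 8/25.
General solution: y = C₁cos(5x) + C₂sin(5x) + 8/25.


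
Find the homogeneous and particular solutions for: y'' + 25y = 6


Homogeneous part: r² + 25 = 0 ⇒ r = ±5i, so y_h = C₁cos(5x) + C₂sin(5x).
Try constant y_p = A; plug in: 25A = 6 ⇒ A = 6/25.
General solution: y = C₁cos(5x) + C₂sin(5x) + 6/25.


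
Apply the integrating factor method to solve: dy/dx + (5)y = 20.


P(x) = 5, Q(x) = 20; integrating factor μ = e^(5x).
(μ y)' = 20e^(5x) ⇒ μ y = 4e^(5x) + C.
Divide by μ: y = 4 + Ce^(-5x).


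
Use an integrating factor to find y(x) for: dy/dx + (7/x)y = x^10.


P(x) = 7/x ⇒ μ = x^7.
(x^7 y)' = x^7·x^10 = x^17.
Integrate: x^7 y = x^18/(18) + C.
Solve for y: y = (1/18)x^11 + C/x^7.


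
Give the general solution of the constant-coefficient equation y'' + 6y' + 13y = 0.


Characteristic equation: r² + 6r + 13 = 0.
Discriminant is negative; roots r = -3 ± 2i (complex conjugate pair).
General solution uses e^(α x)(C₁ cos(β x) + C₂ sin(β x)): y = e^(-3x)(C₁cos(2x) + C₂sin(2x)).


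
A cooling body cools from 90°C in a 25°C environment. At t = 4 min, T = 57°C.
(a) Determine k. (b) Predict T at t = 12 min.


Newton's law: T(t) = T_a + (T₀ - T_a)e^(-kt).
(a) Use T(4) = 57: (57 - 25)/(90 - 25) = e^(-k·4), so k = -ln(0.492)/4 ≈ 0.1772.
(b) Apply k to t = 12: T(12) = 25 + (65)e^(-2.126) ≈ 32.8°C.


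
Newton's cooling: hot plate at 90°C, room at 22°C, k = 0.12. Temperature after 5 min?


Newton's law: dT/dt = -k(T - T_a) has solution T(t) = T_a + (T₀ - T_a)e^(-kt).
Plug in T_a = 22, T₀ = 90, k = 0.12, t = 5: T(5) = 22 + (68)e^(-0.60) ≈ 59.3°C.


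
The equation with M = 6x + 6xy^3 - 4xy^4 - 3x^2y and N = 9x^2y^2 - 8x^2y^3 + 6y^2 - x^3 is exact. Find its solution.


Check exactness: ∂M/∂y = 18xy^2 - 16xy^3 - 3x^2 and ∂N/∂x = 18xy^2 - 16xy^3 - 3x^2; equal, so the equation is exact.
Integrate M with respect to x (treating y as constant): ∫M dx = 3x^2 + 3x^2y^3 - 2x^2y^4 - x^3y + h(y).
Differentiate w.r.t. y and set equal to N: the x-dependent terms already match, leaving h'(y) = 6y^2. Integrate: h(y) = 2y^3.
So F(x,y) = 3x^2 + 3x^2y^3 - 2x^2y^4 + 2y^3 - x^3y.
General solution: 3x^2 + 3x^2y^3 - 2x^2y^4 + 2y^3 - x^3y = C.


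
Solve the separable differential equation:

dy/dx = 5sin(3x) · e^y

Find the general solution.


Separate: e^(-y) dy = 5sin(3x) dx.
Integrate: -e^(-y) = -(5/3)cos(3x) + C₀.
Rearrange: e^(-y) = (5/3)cos(3x) + C.


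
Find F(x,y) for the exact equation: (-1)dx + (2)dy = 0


Check exactness: ∂M/∂y = 0 and ∂N/∂x = 0; equal, so the equation is exact.
Integrate M with respect to x (treating y as constant): ∫M dx = -x + h(y).
Differentiate w.r.t. y and set equal to N: the x-dependent terms already match, leaving h'(y) = 2. Integrate: h(y) = 2y.
So F(x,y) = 2y - x.
General solution: 2y - x = C.


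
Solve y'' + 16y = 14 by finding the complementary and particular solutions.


Homogeneous part: r² + 16 = 0 ⇒ r = ±4i, so y_h = C₁cos(4x) + C₂sin(4x).
Try constant y_p = A; plug in: 16A = 14 ⇒ A = 7/8.
General solution: y = C₁cos(4x) + C₂sin(4x) + 7/8.


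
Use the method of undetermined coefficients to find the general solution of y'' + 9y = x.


Homogeneous: r² + 9 = 0 ⇒ r = ±3i, y_h = C₁cos(3x) + C₂sin(3x).
Polynomial forcing; try y_p = Ax + B. Then y_p'' + 9 y_p = 9(Ax + B) = x, so B = 0 and A = 1/9.
General solution: y = C₁cos(3x) + C₂sin(3x) + (1/9)x.


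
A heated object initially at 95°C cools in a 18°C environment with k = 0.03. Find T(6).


Newton's law: dT/dt = -k(T - T_a) has solution T(t) = T_a + (T₀ - T_a)e^(-kt).
Plug in T_a = 18, T₀ = 95, k = 0.03, t = 6: T(6) = 18 + (77)e^(-0.18) ≈ 82.3°C.


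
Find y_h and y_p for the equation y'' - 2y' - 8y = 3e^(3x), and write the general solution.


Characteristic roots of r² - 2r - 8 = 0 are -2, 4.
y_h = C₁e^(-2x) + C₂e^(4x).
Forcing exponent 3 is not a characteristic root; try y_p = Ae^(3x).
Substitute: A·(9 + (-2)·3 + (-8)) = A·-5 = 3, so A = -3/5.
General solution: y = C₁e^(-2x) + C₂e^(4x) - (3/5)e^(3x).


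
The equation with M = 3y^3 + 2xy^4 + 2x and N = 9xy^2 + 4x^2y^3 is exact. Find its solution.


Check exactness: ∂M/∂y = 9y^2 + 8xy^3 and ∂N/∂x = 9y^2 + 8xy^3; equal, so the equation is exact.
Integrate M with respect to x (treating y as constant): ∫M dx = 3xy^3 + x^2y^4 + x^2 + h(y).
Differentiate w.r.t. y and set equal to N: all terms match, so h'(y) = 0 and h is a constant absorbed into C.
General solution: 3xy^3 + x^2y^4 + x^2 = C.


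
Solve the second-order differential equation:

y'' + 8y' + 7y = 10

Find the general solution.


Characteristic roots of r² + 8r + 7 = 0 are -7, -1.
y_h = C₁e^(-7x) + C₂e^(-x).
Constant forcing; try y_p = A. Then 7A = 10 ⇒ A = 10/7.
General solution: y = C₁e^(-7x) + C₂e^(-x) + 10/7.


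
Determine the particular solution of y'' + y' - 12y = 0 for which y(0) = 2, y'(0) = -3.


Characteristic roots of r² + r - 12 = 0 are -4, 3.
General solution y = c₁ e^(-4x) + c₂ e^(3x).
Apply y(0) = 2: c₁ + c₂ = 2. Apply y'(0) = -3: -4 c₁ + 3 c₂ = -3.
Solve: c₁ = 9/7, c₂ = 5/7.
Particular solution: y = (9/7)e^(-4x) + (5/7)e^(3x).


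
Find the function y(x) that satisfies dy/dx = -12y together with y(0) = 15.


General solution of y' = -12y is y = Ce^(-12x).
Apply y(0) = 15: C = 15.
Particular solution: y = 15e^(-12x).


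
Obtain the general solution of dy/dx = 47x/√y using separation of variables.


Separate: √y dy = 47x dx.
Integrate: (2/3)y^(3/2) = (47/2)x² + C.


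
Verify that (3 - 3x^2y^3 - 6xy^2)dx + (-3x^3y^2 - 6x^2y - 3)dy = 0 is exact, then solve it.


Check exactness: ∂M/∂y = -9x^2y^2 - 12xy and ∂N/∂x = -9x^2y^2 - 12xy; equal, so the equation is exact.
Integrate M with respect to x (treating y as constant): ∫M dx = 3x - x^3y^3 - 3x^2y^2 + h(y).
Differentiate w.r.t. y and set equal to N: the x-dependent terms already match, leaving h'(y) = -3. Integrate: h(y) = -3y.
So F(x,y) = 3x - x^3y^3 - 3x^2y^2 - 3y.
General solution: 3x - x^3y^3 - 3x^2y^2 - 3y = C.


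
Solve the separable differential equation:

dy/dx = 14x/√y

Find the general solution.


Separate: √y dy = 14x dx.
Integrate: (2/3)y^(3/2) = 7x² + C.


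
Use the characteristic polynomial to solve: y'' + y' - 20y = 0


Characteristic equation: r² + r - 20 = 0.
Factor: (r + 5)(r - 4) = 0 ⇒ r = -5, 4 (distinct real).
General solution: y = C₁e^(-5x) + C₂e^(4x).


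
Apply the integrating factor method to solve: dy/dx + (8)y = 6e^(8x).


P(x) = 8 ⇒ μ = e^(8x).
(μ y)' = 6e^(16x) ⇒ μ y = (6/16)e^(16x) + C.
Divide by μ: y = (3/8)e^(8x) + Ce^(-8x).


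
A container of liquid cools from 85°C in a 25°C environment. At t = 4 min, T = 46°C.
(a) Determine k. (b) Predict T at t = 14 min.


Newton's law: T(t) = T_a + (T₀ - T_a)e^(-kt).
(a) Use T(4) = 46: (46 - 25)/(85 - 25) = e^(-k·4), so k = -ln(0.350)/4 ≈ 0.2625.
(b) Apply k to t = 14: T(14) = 25 + (60)e^(-3.674) ≈ 26.5°C.


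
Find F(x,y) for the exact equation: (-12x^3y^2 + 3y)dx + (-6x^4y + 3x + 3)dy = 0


Check exactness: ∂M/∂y = -24x^3y + 3 and ∂N/∂x = -24x^3y + 3; equal, so the equation is exact.
Integrate M with respect to x (treating y as constant): ∫M dx = -3x^4y^2 + 3xy + h(y).
Differentiate w.r.t. y and set equal to N: the x-dependent terms already match, leaving h'(y) = 3. Integrate: h(y) = 3y.
So F(x,y) = -3x^4y^2 + 3xy + 3y.
General solution: -3x^4y^2 + 3xy + 3y = C.


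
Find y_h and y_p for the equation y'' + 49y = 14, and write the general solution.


Homogeneous part: r² + 49 = 0 ⇒ r = ±7i, so y_h = C₁cos(7x) + C₂sin(7x).
Try constant y_p = A; plug in: 49A = 14 ⇒ A = 2/7.
General solution: y = C₁cos(7x) + C₂sin(7x) + 2/7.


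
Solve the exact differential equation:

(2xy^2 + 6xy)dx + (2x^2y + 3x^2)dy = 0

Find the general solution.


Check exactness: ∂M/∂y = 4xy + 6x and ∂N/∂x = 4xy + 6x; equal, so the equation is exact.
Integrate M with respect to x (treating y as constant): ∫M dx = x^2y^2 + 3x^2y + h(y).
Differentiate w.r.t. y and set equal to N: all terms match, so h'(y) = 0 and h is a constant absorbed into C.
General solution: x^2y^2 + 3x^2y = C.


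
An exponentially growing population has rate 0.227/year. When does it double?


Exponential growth: P(t) = P₀ e^(0.227t). Set P(t)/P₀ = 2: e^(0.227t) = 2.
Solve: t = ln(2)/0.227 ≈ 3.05 years.


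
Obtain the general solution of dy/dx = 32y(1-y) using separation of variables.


Separate: dy/[y(1-y)] = 32 dx.
Partial fractions: 1/[y(1-y)] = 1/y + 1/(1-y).
Integrate: ln|y/(1-y)| = 32x + C₀.
Solve for y: y = 1/(1 + Ce^(-32x)).


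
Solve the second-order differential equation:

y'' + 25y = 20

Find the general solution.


Homogeneous part: r² + 25 = 0 ⇒ r = ±5i, so y_h = C₁cos(5x) + C₂sin(5x).
Try constant y_p = A; plug in: 25A = 20 ⇒ A = 4/5.
General solution: y = C₁cos(5x) + C₂sin(5x) + 4/5.


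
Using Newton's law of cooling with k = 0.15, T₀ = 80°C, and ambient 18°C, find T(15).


Newton's law: dT/dt = -k(T - T_a) has solution T(t) = T_a + (T₀ - T_a)e^(-kt).
Plug in T_a = 18, T₀ = 80, k = 0.15, t = 15: T(15) = 18 + (62)e^(-2.25) ≈ 24.5°C.


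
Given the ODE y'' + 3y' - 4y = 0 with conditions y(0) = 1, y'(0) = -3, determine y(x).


Characteristic roots of r² + 3r - 4 = 0 are -4, 1.
General solution y = c₁ e^(-4x) + c₂ e^(x).
Apply y(0) = 1: c₁ + c₂ = 1. Apply y'(0) = -3: -4 c₁ + 1 c₂ = -3.
Solve: c₁ = 4/5, c₂ = 1/5.
Particular solution: y = (4/5)e^(-4x) + (1/5)e^(x).


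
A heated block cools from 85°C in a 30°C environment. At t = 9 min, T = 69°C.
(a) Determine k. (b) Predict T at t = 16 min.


Newton's law: T(t) = T_a + (T₀ - T_a)e^(-kt).
(a) Use T(9) = 69: (69 - 30)/(85 - 30) = e^(-k·9), so k = -ln(0.709)/9 ≈ 0.0382.
(b) Apply k to t = 16: T(16) = 30 + (55)e^(-0.611) ≈ 59.8°C.


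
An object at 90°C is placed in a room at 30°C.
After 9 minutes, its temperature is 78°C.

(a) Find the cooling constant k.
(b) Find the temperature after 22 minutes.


Newton's law: T(t) = T_a + (T₀ - T_a)e^(-kt).
(a) Use T(9) = 78: (78 - 30)/(90 - 30) = e^(-k·9), so k = -ln(0.800)/9 ≈ 0.0248.
(b) Apply k to t = 22: T(22) = 30 + (60)e^(-0.545) ≈ 64.8°C.


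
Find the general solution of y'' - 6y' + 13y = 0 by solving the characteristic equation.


Characteristic equation: r² - 6r + 13 = 0.
Discriminant is negative; roots r = 3 ± 2i (complex conjugate pair).
General solution uses e^(α x)(C₁ cos(β x) + C₂ sin(β x)): y = e^(3x)(C₁cos(2x) + C₂sin(2x)).


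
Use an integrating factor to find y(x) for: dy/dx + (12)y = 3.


P(x) = 12, Q(x) = 3; integrating factor μ = e^(12x).
(μ y)' = 3e^(12x) ⇒ μ y = (1/4)e^(12x) + C.
Divide by μ: y = 1/4 + Ce^(-12x).


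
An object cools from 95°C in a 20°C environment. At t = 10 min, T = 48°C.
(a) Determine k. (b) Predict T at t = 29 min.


Newton's law: T(t) = T_a + (T₀ - T_a)e^(-kt).
(a) Use T(10) = 48: (48 - 20)/(95 - 20) = e^(-k·10), so k = -ln(0.373)/10 ≈ 0.0985.
(b) Apply k to t = 29: T(29) = 20 + (75)e^(-2.857) ≈ 24.3°C.


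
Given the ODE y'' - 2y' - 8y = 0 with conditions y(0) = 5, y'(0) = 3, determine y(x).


Characteristic roots of r² - 2r - 8 = 0 are 4, -2.
General solution y = c₁ e^(4x) + c₂ e^(-2x).
Apply y(0) = 5: c₁ + c₂ = 5. Apply y'(0) = 3: 4 c₁ - 2 c₂ = 3.
Solve: c₁ = 13/6, c₂ = 17/6.
Particular solution: y = (13/6)e^(4x) + (17/6)e^(-2x).


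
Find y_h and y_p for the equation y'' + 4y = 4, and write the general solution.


Homogeneous part: r² + 4 = 0 ⇒ r = ±2i, so y_h = C₁cos(2x) + C₂sin(2x).
Try constant y_p = A; plug in: 4A = 4 ⇒ A = 1.
General solution: y = C₁cos(2x) + C₂sin(2x) + 1.


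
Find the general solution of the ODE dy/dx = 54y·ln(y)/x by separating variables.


Separate: dy/[y ln(y)] = 54 dx/x.
Substitute u = ln(y): du/u = 54 dx/x.
Integrate: ln|ln(y)| = 54ln|x| + C₀, hence ln(y) = C·x^54.


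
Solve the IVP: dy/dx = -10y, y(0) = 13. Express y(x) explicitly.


General solution of y' = -10y is y = Ce^(-10x).
Apply y(0) = 13: C = 13.
Particular solution: y = 13e^(-10x).


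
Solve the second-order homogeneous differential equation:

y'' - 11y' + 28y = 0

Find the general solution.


Characteristic equation: r² - 11r + 28 = 0.
Factor: (r - 4)(r - 7) = 0 ⇒ r = 4, 7 (distinct real).
General solution: y = C₁e^(4x) + C₂e^(7x).


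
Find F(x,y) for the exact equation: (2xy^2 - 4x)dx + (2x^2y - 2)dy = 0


Check exactness: ∂M/∂y = 4xy and ∂N/∂x = 4xy; equal, so the equation is exact.
Integrate M with respect to x (treating y as constant): ∫M dx = x^2y^2 - 2x^2 + h(y).
Differentiate w.r.t. y and set equal to N: the x-dependent terms already match, leaving h'(y) = -2. Integrate: h(y) = -2y.
So F(x,y) = x^2y^2 - 2y - 2x^2.
General solution: x^2y^2 - 2y - 2x^2 = C.


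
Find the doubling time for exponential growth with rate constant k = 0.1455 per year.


Exponential growth: P(t) = P₀ e^(0.1455t). Set P(t)/P₀ = 2: e^(0.1455t) = 2.
Solve: t = ln(2)/0.1455 ≈ 4.76 years.


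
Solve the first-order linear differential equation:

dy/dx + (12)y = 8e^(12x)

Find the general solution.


P(x) = 12 ⇒ μ = e^(12x).
(μ y)' = 8e^(24x) ⇒ μ y = (8/24)e^(24x) + C.
Divide by μ: y = (1/3)e^(12x) + Ce^(-12x).


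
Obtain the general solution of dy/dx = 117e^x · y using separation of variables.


Separate variables: dy/y = 117e^x dx.
Integrate: ln|y| = 117e^x + C₀.
Exponentiate: y = Ce^(117e^x).


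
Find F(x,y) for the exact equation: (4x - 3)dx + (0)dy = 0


Check exactness: ∂M/∂y = 0 and ∂N/∂x = 0; equal, so the equation is exact.
Integrate M with respect to x (treating y as constant): ∫M dx = 2x^2 - 3x + h(y).
Differentiate w.r.t. y and set equal to N: all terms match, so h'(y) = 0 and h is a constant absorbed into C.
General solution: 2x^2 - 3x = C.


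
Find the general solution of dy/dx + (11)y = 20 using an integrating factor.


P(x) = 11, Q(x) = 20; integrating factor μ = e^(11x).
(μ y)' = 20e^(11x) ⇒ μ y = (20/11)e^(11x) + C.
Divide by μ: y = 20/11 + Ce^(-11x).


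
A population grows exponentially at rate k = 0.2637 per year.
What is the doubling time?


Exponential growth: P(t) = P₀ e^(0.2637t). Set P(t)/P₀ = 2: e^(0.2637t) = 2.
Solve: t = ln(2)/0.2637 ≈ 2.63 years.


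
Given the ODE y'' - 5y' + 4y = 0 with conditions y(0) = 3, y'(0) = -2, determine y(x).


Characteristic roots of r² - 5r + 4 = 0 are 4, 1.
General solution y = c₁ e^(4x) + c₂ e^(x).
Apply y(0) = 3: c₁ + c₂ = 3. Apply y'(0) = -2: 4 c₁ + 1 c₂ = -2.
Solve: c₁ = -5/3, c₂ = 14/3.
Particular solution: y = -(5/3)e^(4x) + (14/3)e^(x).


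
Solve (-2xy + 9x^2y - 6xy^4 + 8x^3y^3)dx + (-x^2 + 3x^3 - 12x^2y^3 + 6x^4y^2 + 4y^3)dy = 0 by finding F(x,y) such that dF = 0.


Check exactness: ∂M/∂y = -2x + 9x^2 - 24xy^3 + 24x^3y^2 and ∂N/∂x = -2x + 9x^2 - 24xy^3 + 24x^3y^2; equal, so the equation is exact.
Integrate M with respect to x (treating y as constant): ∫M dx = -x^2y + 3x^3y - 3x^2y^4 + 2x^4y^3 + h(y).
Differentiate w.r.t. y and set equal to N: the x-dependent terms already match, leaving h'(y) = 4y^3. Integrate: h(y) = y^4.
So F(x,y) = -x^2y + 3x^3y - 3x^2y^4 + 2x^4y^3 + y^4.
General solution: -x^2y + 3x^3y - 3x^2y^4 + 2x^4y^3 + y^4 = C.


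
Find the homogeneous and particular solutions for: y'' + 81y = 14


Homogeneous part: r² + 81 = 0 ⇒ r = ±9i, so y_h = C₁cos(9x) + C₂sin(9x).
Try constant y_p = A; plug in: 81A = 14 ⇒ A = 14/81.
General solution: y = C₁cos(9x) + C₂sin(9x) + 14/81.


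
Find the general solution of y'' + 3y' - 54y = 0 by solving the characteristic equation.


Characteristic equation: r² + 3r - 54 = 0.
Factor: (r - 6)(r + 9) = 0 ⇒ r = 6, -9 (distinct real).
General solution: y = C₁e^(6x) + C₂e^(-9x).


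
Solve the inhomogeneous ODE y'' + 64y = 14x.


Homogeneous: r² + 64 = 0 ⇒ r = ±8i, y_h = C₁cos(8x) + C₂sin(8x).
Polynomial forcing; try y_p = Ax + B. Then y_p'' + 64 y_p = 64(Ax + B) = 14x, so B = 0 and A = 7/32.
General solution: y = C₁cos(8x) + C₂sin(8x) + (7/32)x.


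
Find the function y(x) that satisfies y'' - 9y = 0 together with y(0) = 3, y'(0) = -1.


Characteristic roots of r² - 9 = 0 are 3, -3.
General solution y = c₁ e^(3x) + c₂ e^(-3x).
Apply y(0) = 3: c₁ + c₂ = 3. Apply y'(0) = -1: 3 c₁ - 3 c₂ = -1.
Solve: c₁ = 4/3, c₂ = 5/3.
Particular solution: y = (4/3)e^(3x) + (5/3)e^(-3x).


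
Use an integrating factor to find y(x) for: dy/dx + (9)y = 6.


P(x) = 9, Q(x) = 6; integrating factor μ = e^(9x).
(μ y)' = 6e^(9x) ⇒ μ y = (2/3)e^(9x) + C.
Divide by μ: y = 2/3 + Ce^(-9x).


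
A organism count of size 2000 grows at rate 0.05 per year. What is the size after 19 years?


The ODE dP/dt = 0.05P has solution P(t) = P(0)e^(0.05t).
Substitute P(0) = 2000 and t = 19: P(19) = 2000 e^(0.95) ≈ 5171.


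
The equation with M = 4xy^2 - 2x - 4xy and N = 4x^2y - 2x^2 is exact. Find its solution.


Check exactness: ∂M/∂y = 8xy - 4x and ∂N/∂x = 8xy - 4x; equal, so the equation is exact.
Integrate M with respect to x (treating y as constant): ∫M dx = 2x^2y^2 - x^2 - 2x^2y + h(y).
Differentiate w.r.t. y and set equal to N: all terms match, so h'(y) = 0 and h is a constant absorbed into C.
General solution: 2x^2y^2 - x^2 - 2x^2y = C.


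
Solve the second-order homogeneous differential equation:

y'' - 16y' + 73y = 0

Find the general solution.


Characteristic equation: r² - 16r + 73 = 0.
Discriminant is negative; roots r = 8 ± 3i (complex conjugate pair).
General solution uses e^(α x)(C₁ cos(β x) + C₂ sin(β x)): y = e^(8x)(C₁cos(3x) + C₂sin(3x)).


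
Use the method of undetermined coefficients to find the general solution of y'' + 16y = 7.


Homogeneous part: r² + 16 = 0 ⇒ r = ±4i, so y_h = C₁cos(4x) + C₂sin(4x).
Try constant y_p = A; plug in: 16A = 7 ⇒ A = 7/16.
General solution: y = C₁cos(4x) + C₂sin(4x) + 7/16.


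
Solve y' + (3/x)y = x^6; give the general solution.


P(x) = 3/x ⇒ μ = x^3.
(x^3 y)' = x^3·x^6 = x^9.
Integrate: x^3 y = x^10/(10) + C.
Solve for y: y = (1/10)x^7 + C/x^3.


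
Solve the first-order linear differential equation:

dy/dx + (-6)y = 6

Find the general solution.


P(x) = -6 ⇒ μ = e^(-6x).
(μ y)' = 6e^(-6x) ⇒ μ y = -e^(-6x) + C.
Divide by μ: y = -1 + Ce^(6x).


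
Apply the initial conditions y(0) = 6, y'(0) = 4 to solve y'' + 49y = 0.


Characteristic roots of r² + 49 = 0 are ±7i, so y = C₁cos(7x) + C₂sin(7x).
Apply y(0) = 6: C₁ = 6. Differentiate and apply y'(0) = 4: 7·C₂ = 4, so C₂ = 4/7.
Particular solution: y = 6cos(7x) + (4/7)sin(7x).


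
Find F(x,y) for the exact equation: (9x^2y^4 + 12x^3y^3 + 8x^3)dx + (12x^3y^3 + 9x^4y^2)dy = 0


Check exactness: ∂M/∂y = 36x^2y^3 + 36x^3y^2 and ∂N/∂x = 36x^2y^3 + 36x^3y^2; equal, so the equation is exact.
Integrate M with respect to x (treating y as constant): ∫M dx = 3x^3y^4 + 3x^4y^3 + 2x^4 + h(y).
Differentiate w.r.t. y and set equal to N: all terms match, so h'(y) = 0 and h is a constant absorbed into C.
General solution: 3x^3y^4 + 3x^4y^3 + 2x^4 = C.


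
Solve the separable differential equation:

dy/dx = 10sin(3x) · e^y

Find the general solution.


Separate: e^(-y) dy = 10sin(3x) dx.
Integrate: -e^(-y) = -(10/3)cos(3x) + C₀.
Rearrange: e^(-y) = (10/3)cos(3x) + C.


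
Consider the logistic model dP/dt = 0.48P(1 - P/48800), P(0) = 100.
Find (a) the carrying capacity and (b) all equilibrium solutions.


Logistic ODE dP/dt = 0.48P(1 - P/48800) has equilibria where dP/dt = 0, i.e. P = 0 or P = 48800.
The coefficient (1 - P/K) = 0 when P = K, identifying K = 48800 as the carrying capacity.
(a) K = 48800; (b) equilibria P = 0 and P = 48800.
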